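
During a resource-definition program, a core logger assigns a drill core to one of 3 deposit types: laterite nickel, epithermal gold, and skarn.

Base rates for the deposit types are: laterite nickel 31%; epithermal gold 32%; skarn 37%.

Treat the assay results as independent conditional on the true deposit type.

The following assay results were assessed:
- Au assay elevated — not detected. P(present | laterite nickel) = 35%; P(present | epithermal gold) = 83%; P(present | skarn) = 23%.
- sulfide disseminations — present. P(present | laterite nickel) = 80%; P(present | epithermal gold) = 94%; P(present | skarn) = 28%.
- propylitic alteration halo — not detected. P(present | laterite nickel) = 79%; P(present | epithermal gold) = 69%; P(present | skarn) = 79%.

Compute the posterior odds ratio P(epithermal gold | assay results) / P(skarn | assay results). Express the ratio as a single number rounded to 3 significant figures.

0.946

Posterior odds equal prior odds times the likelihood ratio; only the two competing hypotheses matter (using 1 − P(present | H) for each absent assay result).
  epithermal gold: 0.32 × (1 − 0.83) × 0.94 × (1 − 0.69) = 0.015852
  skarn: 0.37 × (1 − 0.23) × 0.28 × (1 − 0.79) = 0.016752
Odds(epithermal gold : skarn) = 0.015852 / 0.016752 ≈ 0.946.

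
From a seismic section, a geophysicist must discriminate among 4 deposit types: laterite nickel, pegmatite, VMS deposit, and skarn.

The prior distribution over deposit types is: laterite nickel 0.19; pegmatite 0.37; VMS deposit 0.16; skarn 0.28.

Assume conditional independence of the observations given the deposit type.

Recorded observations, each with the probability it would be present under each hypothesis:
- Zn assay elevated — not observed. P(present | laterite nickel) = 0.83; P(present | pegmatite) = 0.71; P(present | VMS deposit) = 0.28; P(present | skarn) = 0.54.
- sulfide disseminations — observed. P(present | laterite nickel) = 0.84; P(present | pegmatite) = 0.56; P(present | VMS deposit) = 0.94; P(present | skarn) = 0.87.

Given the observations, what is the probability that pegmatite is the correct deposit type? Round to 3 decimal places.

0.195

By Bayes' rule with conditional independence, the unnormalized weight for each hypothesis is prior × ∏ likelihoods (using 1 − P(present | H) for each absent observation):
  laterite nickel: 0.19 × (1 − 0.83) × 0.84 = 0.027132
  pegmatite: 0.37 × (1 − 0.71) × 0.56 = 0.060088
  VMS deposit: 0.16 × (1 − 0.28) × 0.94 = 0.10829
  skarn: 0.28 × (1 − 0.54) × 0.87 = 0.11206
Marginal likelihood of the evidence = 0.30756.
P(pegmatite | evidence) = 0.060088 / 0.30756 ≈ 0.195.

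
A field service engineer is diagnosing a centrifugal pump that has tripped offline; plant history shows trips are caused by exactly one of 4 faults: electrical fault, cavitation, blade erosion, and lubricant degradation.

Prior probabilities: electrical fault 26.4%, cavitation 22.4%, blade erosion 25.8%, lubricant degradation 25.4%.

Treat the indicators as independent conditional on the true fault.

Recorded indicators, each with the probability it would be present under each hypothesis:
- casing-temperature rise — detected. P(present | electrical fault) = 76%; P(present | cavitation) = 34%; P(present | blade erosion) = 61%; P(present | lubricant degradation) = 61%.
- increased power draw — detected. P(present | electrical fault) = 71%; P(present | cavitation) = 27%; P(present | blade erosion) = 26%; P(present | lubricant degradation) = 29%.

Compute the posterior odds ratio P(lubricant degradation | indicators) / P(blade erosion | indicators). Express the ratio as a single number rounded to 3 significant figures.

The normalizing constant cancels in an odds ratio, so compute prior × likelihood for the two hypotheses only:
  lubricant degradation: 0.254 × 0.61 × 0.29 = 0.044933
  blade erosion: 0.258 × 0.61 × 0.26 = 0.040919
Odds(lubricant degradation : blade erosion) = 0.044933 / 0.040919 ≈ 1.10.

1.10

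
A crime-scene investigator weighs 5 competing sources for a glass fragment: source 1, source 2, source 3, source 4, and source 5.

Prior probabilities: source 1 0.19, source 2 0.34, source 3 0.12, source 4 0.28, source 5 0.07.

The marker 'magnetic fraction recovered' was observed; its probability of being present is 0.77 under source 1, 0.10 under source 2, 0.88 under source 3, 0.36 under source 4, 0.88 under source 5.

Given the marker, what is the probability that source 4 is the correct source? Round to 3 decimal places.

0.225

For each hypothesis, the unnormalized posterior weight is prior × likelihood:
  source 1: 0.19 × 0.77 = 0.1463
  source 2: 0.34 × 0.10 = 0.034
  source 3: 0.12 × 0.88 = 0.1056
  source 4: 0.28 × 0.36 = 0.1008
  source 5: 0.07 × 0.88 = 0.0616
The unnormalized weights sum to 0.4483.
P(source 4 | evidence) = 0.1008 / 0.4483 ≈ 0.225.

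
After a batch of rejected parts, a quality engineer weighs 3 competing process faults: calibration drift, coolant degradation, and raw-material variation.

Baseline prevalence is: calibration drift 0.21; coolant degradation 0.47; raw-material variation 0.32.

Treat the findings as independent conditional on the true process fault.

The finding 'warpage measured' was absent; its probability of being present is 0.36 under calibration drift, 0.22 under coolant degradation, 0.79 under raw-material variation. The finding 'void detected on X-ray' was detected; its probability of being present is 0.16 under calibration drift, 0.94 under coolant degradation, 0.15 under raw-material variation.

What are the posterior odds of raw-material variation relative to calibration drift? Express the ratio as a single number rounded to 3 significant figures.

0.469

The normalizing constant cancels in an odds ratio, so compute prior × likelihood for the two hypotheses only (using 1 − P(present | H) for each absent finding):
  raw-material variation: 0.32 × (1 − 0.79) × 0.15 = 0.01008
  calibration drift: 0.21 × (1 − 0.36) × 0.16 = 0.021504
Posterior odds = 0.01008 / 0.021504 ≈ 0.469.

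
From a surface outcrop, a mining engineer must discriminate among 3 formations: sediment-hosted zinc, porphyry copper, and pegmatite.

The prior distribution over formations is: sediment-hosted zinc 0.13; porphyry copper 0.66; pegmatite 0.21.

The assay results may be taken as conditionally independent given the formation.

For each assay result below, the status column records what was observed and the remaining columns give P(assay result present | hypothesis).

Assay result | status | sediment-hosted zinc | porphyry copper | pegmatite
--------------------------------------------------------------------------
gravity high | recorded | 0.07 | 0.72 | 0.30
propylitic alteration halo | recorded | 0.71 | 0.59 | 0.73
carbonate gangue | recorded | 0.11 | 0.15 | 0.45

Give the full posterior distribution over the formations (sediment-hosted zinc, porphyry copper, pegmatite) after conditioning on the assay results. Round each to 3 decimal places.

0.011, 0.663, 0.326

For each hypothesis, the unnormalized posterior weight is prior × product of the assay result likelihoods:
  sediment-hosted zinc: 0.13 × 0.07 × 0.71 × 0.11 = 0.00071071
  porphyry copper: 0.66 × 0.72 × 0.59 × 0.15 = 0.042055
  pegmatite: 0.21 × 0.30 × 0.73 × 0.45 = 0.020695
Marginal likelihood of the evidence = 0.063461.
P(sediment-hosted zinc | evidence) = 0.00071071 / 0.063461 ≈ 0.011
P(porphyry copper | evidence) = 0.042055 / 0.063461 ≈ 0.663
P(pegmatite | evidence) = 0.020695 / 0.063461 ≈ 0.326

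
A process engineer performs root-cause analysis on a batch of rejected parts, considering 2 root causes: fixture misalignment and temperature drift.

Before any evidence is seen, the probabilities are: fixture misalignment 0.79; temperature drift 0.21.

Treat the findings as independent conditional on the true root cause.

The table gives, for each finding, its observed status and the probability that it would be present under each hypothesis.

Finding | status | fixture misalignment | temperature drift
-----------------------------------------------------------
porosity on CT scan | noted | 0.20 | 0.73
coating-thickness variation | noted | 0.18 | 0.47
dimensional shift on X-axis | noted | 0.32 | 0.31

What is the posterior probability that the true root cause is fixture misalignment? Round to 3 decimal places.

0.289

By Bayes' rule with conditional independence, the unnormalized weight for each hypothesis is prior × ∏ likelihoods:
  fixture misalignment: 0.79 × 0.20 × 0.18 × 0.32 = 0.0091008
  temperature drift: 0.21 × 0.73 × 0.47 × 0.31 = 0.022336
Marginal likelihood of the evidence = 0.031437.
P(fixture misalignment | evidence) = 0.0091008 / 0.031437 ≈ 0.289.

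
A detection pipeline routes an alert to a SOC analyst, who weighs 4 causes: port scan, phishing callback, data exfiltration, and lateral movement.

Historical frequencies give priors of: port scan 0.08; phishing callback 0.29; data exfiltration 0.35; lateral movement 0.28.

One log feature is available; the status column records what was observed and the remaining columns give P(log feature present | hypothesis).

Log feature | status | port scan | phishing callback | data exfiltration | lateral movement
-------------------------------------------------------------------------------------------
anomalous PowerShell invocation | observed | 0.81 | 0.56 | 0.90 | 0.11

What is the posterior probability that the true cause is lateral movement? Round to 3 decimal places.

For each hypothesis, the unnormalized posterior weight is prior × likelihood:
  port scan: 0.08 × 0.81 = 0.0648
  phishing callback: 0.29 × 0.56 = 0.1624
  data exfiltration: 0.35 × 0.90 = 0.315
  lateral movement: 0.28 × 0.11 = 0.0308
Normalizing constant Z = 0.0648 + 0.1624 + 0.315 + 0.0308 = 0.573.
P(lateral movement | evidence) = 0.0308 / 0.573 ≈ 0.054.

0.054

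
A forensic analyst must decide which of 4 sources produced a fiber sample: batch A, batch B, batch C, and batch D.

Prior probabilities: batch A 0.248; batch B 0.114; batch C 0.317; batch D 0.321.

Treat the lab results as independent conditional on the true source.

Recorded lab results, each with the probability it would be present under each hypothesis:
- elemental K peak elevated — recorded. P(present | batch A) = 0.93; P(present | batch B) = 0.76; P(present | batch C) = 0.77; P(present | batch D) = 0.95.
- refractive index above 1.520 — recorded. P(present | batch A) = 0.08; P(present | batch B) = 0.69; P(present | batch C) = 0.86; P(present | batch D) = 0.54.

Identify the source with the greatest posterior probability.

By Bayes' rule with conditional independence, the unnormalized weight for each hypothesis is prior × ∏ likelihoods:
  batch A: 0.248 × 0.93 × 0.08 = 0.018451
  batch B: 0.114 × 0.76 × 0.69 = 0.059782
  batch C: 0.317 × 0.77 × 0.86 = 0.20992
  batch D: 0.321 × 0.95 × 0.54 = 0.16467
Marginal likelihood of the evidence = 0.45282.
P(batch A | evidence) ≈ 0.018451 / 0.45282 ≈ 0.041
P(batch B | evidence) ≈ 0.059782 / 0.45282 ≈ 0.132
P(batch C | evidence) ≈ 0.20992 / 0.45282 ≈ 0.464
P(batch D | evidence) ≈ 0.16467 / 0.45282 ≈ 0.364
The largest is 0.464, so batch C is most probable.

batch C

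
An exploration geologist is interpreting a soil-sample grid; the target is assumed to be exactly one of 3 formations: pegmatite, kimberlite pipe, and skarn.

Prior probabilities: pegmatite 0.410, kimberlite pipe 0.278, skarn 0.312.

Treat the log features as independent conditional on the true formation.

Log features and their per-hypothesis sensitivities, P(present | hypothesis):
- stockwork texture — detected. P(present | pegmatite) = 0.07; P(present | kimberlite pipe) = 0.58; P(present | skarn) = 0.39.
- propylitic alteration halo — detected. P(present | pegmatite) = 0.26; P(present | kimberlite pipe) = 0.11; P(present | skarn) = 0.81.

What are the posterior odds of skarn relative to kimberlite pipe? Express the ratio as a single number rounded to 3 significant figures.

Unnormalized posterior weight (prior times the log feature likelihoods) for each of the two hypotheses:
  skarn: 0.312 × 0.39 × 0.81 = 0.098561
  kimberlite pipe: 0.278 × 0.58 × 0.11 = 0.017736
Odds(skarn : kimberlite pipe) = 0.098561 / 0.017736 ≈ 5.56.

5.56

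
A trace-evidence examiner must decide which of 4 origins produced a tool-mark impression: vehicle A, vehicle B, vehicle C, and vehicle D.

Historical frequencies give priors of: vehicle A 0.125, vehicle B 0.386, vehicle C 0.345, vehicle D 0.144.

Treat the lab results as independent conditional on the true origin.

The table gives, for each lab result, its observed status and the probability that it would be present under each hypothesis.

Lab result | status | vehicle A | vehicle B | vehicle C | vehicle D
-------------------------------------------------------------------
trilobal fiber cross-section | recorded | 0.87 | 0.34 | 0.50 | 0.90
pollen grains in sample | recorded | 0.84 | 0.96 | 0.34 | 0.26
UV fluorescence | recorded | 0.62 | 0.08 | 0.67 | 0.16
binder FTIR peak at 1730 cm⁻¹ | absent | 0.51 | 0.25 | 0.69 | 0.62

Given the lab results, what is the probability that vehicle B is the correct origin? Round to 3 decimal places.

0.153

By Bayes' rule with conditional independence, the unnormalized weight for each hypothesis is prior × ∏ likelihoods (using 1 − P(present | H) for each absent lab result):
  vehicle A: 0.125 × 0.87 × 0.84 × 0.62 × (1 − 0.51) = 0.027752
  vehicle B: 0.386 × 0.34 × 0.96 × 0.08 × (1 − 0.25) = 0.0075594
  vehicle C: 0.345 × 0.50 × 0.34 × 0.67 × (1 − 0.69) = 0.012182
  vehicle D: 0.144 × 0.90 × 0.26 × 0.16 × (1 − 0.62) = 0.0020487
Normalizing constant Z = 0.027752 + 0.0075594 + 0.012182 + 0.0020487 = 0.049542.
P(vehicle B | evidence) = 0.0075594 / 0.049542 ≈ 0.153.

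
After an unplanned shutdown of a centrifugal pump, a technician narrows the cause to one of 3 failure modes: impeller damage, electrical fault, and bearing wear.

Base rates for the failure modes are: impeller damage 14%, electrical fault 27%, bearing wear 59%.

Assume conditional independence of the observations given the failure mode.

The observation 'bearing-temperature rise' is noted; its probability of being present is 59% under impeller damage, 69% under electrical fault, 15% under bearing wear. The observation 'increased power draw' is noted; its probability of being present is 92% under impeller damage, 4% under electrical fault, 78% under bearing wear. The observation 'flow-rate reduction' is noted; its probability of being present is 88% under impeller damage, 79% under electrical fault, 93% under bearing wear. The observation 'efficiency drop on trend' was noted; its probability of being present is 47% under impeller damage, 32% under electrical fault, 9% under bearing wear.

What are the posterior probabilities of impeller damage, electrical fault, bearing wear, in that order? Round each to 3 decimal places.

0.804, 0.048, 0.148

For each hypothesis, the unnormalized posterior weight is prior × product of the observation likelihoods:
  impeller damage: 0.14 × 0.59 × 0.92 × 0.88 × 0.47 = 0.03143
  electrical fault: 0.27 × 0.69 × 0.04 × 0.79 × 0.32 = 0.0018839
  bearing wear: 0.59 × 0.15 × 0.78 × 0.93 × 0.09 = 0.0057778
Normalizing constant Z = 0.03143 + 0.0018839 + 0.0057778 = 0.039092.
P(impeller damage | evidence) = 0.03143 / 0.039092 ≈ 0.804
P(electrical fault | evidence) = 0.0018839 / 0.039092 ≈ 0.048
P(bearing wear | evidence) = 0.0057778 / 0.039092 ≈ 0.148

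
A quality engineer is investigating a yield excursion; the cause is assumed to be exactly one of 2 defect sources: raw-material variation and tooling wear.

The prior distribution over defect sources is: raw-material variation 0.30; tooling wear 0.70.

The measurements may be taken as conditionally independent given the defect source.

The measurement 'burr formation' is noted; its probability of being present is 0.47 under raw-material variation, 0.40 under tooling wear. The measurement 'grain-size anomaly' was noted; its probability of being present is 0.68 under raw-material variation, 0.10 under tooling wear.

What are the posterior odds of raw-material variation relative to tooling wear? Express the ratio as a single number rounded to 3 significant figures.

3.42

Posterior odds equal prior odds times the likelihood ratio; only the two competing hypotheses matter.
  raw-material variation: 0.30 × 0.47 × 0.68 = 0.09588
  tooling wear: 0.70 × 0.40 × 0.10 = 0.028
Odds(raw-material variation : tooling wear) = 0.09588 / 0.028 ≈ 3.42.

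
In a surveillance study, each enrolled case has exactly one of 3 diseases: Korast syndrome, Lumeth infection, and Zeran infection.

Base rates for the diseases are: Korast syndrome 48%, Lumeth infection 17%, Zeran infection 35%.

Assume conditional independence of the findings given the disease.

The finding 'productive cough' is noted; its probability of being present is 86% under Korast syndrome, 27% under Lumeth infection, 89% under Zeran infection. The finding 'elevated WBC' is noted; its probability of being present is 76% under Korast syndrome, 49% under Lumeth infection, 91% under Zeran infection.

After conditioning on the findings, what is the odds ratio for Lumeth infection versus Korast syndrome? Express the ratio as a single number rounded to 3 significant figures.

0.0717

Unnormalized posterior weight (prior times the finding likelihoods) for each of the two hypotheses:
  Lumeth infection: 0.17 × 0.27 × 0.49 = 0.022491
  Korast syndrome: 0.48 × 0.86 × 0.76 = 0.31373
Odds(Lumeth infection : Korast syndrome) = 0.022491 / 0.31373 ≈ 0.0717.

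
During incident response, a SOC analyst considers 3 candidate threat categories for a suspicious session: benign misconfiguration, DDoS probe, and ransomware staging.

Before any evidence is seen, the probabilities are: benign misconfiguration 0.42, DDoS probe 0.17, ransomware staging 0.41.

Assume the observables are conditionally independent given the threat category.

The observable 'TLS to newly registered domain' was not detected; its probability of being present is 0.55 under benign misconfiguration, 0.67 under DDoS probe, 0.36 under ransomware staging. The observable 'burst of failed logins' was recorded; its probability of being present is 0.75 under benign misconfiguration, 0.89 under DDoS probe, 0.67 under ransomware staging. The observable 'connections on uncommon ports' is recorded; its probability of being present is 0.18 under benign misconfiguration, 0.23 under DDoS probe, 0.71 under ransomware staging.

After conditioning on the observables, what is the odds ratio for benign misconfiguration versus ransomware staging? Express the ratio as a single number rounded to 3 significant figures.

Posterior odds equal prior odds times the likelihood ratio; only the two competing hypotheses matter (using 1 − P(present | H) for each absent observable).
  benign misconfiguration: 0.42 × (1 − 0.55) × 0.75 × 0.18 = 0.025515
  ransomware staging: 0.41 × (1 − 0.36) × 0.67 × 0.71 = 0.12482
Posterior odds = 0.025515 / 0.12482 ≈ 0.204.

0.204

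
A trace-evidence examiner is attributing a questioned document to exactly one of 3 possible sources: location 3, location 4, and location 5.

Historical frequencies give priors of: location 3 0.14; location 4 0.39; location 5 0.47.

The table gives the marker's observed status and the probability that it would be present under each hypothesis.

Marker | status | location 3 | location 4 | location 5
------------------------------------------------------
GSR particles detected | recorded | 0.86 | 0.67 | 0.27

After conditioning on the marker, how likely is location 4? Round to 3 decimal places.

By Bayes' rule, the unnormalized weight for each hypothesis is prior × likelihood:
  location 3: 0.14 × 0.86 = 0.1204
  location 4: 0.39 × 0.67 = 0.2613
  location 5: 0.47 × 0.27 = 0.1269
The unnormalized weights sum to 0.5086.
P(location 4 | evidence) = 0.2613 / 0.5086 ≈ 0.514.

0.514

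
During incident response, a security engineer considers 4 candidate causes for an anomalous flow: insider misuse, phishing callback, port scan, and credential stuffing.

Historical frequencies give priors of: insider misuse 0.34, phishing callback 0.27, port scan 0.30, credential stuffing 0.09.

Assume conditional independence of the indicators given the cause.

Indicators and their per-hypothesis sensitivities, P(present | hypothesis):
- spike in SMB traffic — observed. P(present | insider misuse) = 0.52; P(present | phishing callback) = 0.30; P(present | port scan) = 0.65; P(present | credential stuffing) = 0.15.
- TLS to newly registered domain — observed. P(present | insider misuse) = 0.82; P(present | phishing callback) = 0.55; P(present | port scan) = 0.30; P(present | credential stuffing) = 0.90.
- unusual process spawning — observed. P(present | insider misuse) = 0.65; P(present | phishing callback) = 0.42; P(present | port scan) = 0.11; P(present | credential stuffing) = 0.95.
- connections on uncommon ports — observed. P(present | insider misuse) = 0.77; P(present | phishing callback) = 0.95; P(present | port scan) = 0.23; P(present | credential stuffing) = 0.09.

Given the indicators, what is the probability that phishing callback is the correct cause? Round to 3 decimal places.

0.191

Multiply each prior by the joint likelihood of the indicator pattern:
  insider misuse: 0.34 × 0.52 × 0.82 × 0.65 × 0.77 = 0.07256
  phishing callback: 0.27 × 0.30 × 0.55 × 0.42 × 0.95 = 0.017775
  port scan: 0.30 × 0.65 × 0.30 × 0.11 × 0.23 = 0.00148
  credential stuffing: 0.09 × 0.15 × 0.90 × 0.95 × 0.09 = 0.0010388
The unnormalized weights sum to 0.092855.
P(phishing callback | evidence) = 0.017775 / 0.092855 ≈ 0.191.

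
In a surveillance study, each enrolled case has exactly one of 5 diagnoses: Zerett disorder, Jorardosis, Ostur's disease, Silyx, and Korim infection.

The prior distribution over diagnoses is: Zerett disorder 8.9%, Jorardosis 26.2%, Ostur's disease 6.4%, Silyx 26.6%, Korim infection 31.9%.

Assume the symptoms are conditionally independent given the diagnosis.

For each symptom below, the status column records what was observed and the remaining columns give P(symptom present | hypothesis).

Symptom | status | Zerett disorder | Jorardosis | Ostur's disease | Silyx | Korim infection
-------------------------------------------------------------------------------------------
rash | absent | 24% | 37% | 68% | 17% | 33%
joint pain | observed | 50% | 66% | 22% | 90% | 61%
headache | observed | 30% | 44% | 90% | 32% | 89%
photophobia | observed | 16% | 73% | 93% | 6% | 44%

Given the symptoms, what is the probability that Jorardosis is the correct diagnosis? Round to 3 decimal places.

By Bayes' rule with conditional independence, the unnormalized weight for each hypothesis is prior × ∏ likelihoods (using 1 − P(present | H) for each absent symptom):
  Zerett disorder: 0.089 × (1 − 0.24) × 0.50 × 0.30 × 0.16 = 0.0016234
  Jorardosis: 0.262 × (1 − 0.37) × 0.66 × 0.44 × 0.73 = 0.034991
  Ostur's disease: 0.064 × (1 − 0.68) × 0.22 × 0.90 × 0.93 = 0.0037712
  Silyx: 0.266 × (1 − 0.17) × 0.90 × 0.32 × 0.06 = 0.0038151
  Korim infection: 0.319 × (1 − 0.33) × 0.61 × 0.89 × 0.44 = 0.051055
Marginal likelihood of the evidence = 0.095256.
P(Jorardosis | evidence) = 0.034991 / 0.095256 ≈ 0.367.

0.367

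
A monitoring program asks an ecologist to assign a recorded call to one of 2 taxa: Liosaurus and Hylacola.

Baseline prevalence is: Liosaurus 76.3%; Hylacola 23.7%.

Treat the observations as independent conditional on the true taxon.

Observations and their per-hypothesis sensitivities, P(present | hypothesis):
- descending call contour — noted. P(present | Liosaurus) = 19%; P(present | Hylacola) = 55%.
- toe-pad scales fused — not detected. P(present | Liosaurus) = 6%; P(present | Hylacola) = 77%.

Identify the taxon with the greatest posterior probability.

For each hypothesis, the unnormalized posterior weight is prior × product of the observation likelihoods (using 1 − P(present | H) for each absent observation):
  Liosaurus: 0.763 × 0.19 × (1 − 0.06) = 0.13627
  Hylacola: 0.237 × 0.55 × (1 − 0.77) = 0.02998
The unnormalized weights sum to 0.16625.
P(Liosaurus | evidence) ≈ 0.13627 / 0.16625 ≈ 0.820
P(Hylacola | evidence) ≈ 0.02998 / 0.16625 ≈ 0.180
The largest is 0.820, so Liosaurus is most probable.

Liosaurus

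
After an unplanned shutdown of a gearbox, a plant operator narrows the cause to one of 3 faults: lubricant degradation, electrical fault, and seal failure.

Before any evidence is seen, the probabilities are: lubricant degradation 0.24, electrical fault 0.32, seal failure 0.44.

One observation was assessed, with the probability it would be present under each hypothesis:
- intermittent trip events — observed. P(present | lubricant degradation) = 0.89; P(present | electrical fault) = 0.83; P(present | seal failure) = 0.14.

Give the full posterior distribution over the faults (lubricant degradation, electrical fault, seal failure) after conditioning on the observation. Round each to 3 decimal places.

For each hypothesis, the unnormalized posterior weight is prior × likelihood:
  lubricant degradation: 0.24 × 0.89 = 0.2136
  electrical fault: 0.32 × 0.83 = 0.2656
  seal failure: 0.44 × 0.14 = 0.0616
Normalizing constant Z = 0.2136 + 0.2656 + 0.0616 = 0.5408.
P(lubricant degradation | evidence) = 0.2136 / 0.5408 ≈ 0.395
P(electrical fault | evidence) = 0.2656 / 0.5408 ≈ 0.491
P(seal failure | evidence) = 0.0616 / 0.5408 ≈ 0.114

0.395, 0.491, 0.114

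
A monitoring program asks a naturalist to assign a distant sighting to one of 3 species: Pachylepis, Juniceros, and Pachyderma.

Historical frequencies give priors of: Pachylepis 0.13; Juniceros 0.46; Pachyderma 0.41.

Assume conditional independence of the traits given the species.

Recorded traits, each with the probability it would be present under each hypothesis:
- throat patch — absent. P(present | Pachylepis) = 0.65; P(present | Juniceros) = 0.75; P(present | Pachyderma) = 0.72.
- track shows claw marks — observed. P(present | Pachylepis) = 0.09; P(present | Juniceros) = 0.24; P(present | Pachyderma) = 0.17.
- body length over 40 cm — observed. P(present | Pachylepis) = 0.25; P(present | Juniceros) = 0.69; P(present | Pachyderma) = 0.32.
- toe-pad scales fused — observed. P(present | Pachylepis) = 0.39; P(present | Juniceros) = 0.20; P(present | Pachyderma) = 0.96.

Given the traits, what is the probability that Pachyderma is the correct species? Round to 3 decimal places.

Multiply each prior by the joint likelihood of the trait pattern (using 1 − P(present | H) for each absent trait):
  Pachylepis: 0.13 × (1 − 0.65) × 0.09 × 0.25 × 0.39 = 0.00039926
  Juniceros: 0.46 × (1 − 0.75) × 0.24 × 0.69 × 0.20 = 0.0038088
  Pachyderma: 0.41 × (1 − 0.72) × 0.17 × 0.32 × 0.96 = 0.0059953
Normalizing constant Z = 0.00039926 + 0.0038088 + 0.0059953 = 0.010203.
P(Pachyderma | evidence) = 0.0059953 / 0.010203 ≈ 0.588.

0.588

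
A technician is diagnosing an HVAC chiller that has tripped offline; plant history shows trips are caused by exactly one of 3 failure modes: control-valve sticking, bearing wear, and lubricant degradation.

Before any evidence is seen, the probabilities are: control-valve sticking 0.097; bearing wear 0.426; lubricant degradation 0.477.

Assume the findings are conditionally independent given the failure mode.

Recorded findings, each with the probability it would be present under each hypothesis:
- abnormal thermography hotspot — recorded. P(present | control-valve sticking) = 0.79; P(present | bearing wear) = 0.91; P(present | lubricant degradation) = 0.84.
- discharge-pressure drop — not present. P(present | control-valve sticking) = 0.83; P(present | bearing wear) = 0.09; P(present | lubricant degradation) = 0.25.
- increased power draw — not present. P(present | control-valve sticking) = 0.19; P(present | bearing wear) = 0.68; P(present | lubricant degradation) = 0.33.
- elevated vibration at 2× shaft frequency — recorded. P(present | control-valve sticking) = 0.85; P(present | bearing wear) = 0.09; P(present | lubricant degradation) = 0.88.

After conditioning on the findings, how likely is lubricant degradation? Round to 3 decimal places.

0.903

Multiply each prior by the joint likelihood of the evidence pattern (using 1 − P(present | H) for each absent finding):
  control-valve sticking: 0.097 × 0.79 × (1 − 0.83) × (1 − 0.19) × 0.85 = 0.0089692
  bearing wear: 0.426 × 0.91 × (1 − 0.09) × (1 − 0.68) × 0.09 = 0.01016
  lubricant degradation: 0.477 × 0.84 × (1 − 0.25) × (1 − 0.33) × 0.88 = 0.17718
Normalizing constant Z = 0.0089692 + 0.01016 + 0.17718 = 0.19631.
P(lubricant degradation | evidence) = 0.17718 / 0.19631 ≈ 0.903.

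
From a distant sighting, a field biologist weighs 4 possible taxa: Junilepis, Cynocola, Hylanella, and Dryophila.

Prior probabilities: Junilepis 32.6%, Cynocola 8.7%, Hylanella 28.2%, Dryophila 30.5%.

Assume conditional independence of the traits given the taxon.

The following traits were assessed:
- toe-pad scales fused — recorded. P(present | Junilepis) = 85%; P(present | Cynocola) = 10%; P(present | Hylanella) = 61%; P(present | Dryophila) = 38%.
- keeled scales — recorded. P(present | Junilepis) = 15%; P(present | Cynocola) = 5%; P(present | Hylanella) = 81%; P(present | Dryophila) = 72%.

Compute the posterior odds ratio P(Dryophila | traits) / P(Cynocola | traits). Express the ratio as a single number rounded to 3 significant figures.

192

Unnormalized posterior weight (prior times the trait likelihoods) for each of the two hypotheses:
  Dryophila: 0.305 × 0.38 × 0.72 = 0.083448
  Cynocola: 0.087 × 0.10 × 0.05 = 0.000435
Posterior odds = 0.083448 / 0.000435 ≈ 192.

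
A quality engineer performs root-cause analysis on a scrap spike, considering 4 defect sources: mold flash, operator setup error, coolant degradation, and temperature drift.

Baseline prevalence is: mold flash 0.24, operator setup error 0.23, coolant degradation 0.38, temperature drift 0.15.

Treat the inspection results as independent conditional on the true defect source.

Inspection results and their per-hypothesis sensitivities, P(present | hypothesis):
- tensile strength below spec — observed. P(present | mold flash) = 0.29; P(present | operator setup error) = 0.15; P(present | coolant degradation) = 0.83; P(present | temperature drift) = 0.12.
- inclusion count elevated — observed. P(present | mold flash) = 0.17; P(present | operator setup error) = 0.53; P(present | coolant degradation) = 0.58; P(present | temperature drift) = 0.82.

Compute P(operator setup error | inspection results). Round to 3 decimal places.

0.080

By Bayes' rule with conditional independence, the unnormalized weight for each hypothesis is prior × ∏ likelihoods:
  mold flash: 0.24 × 0.29 × 0.17 = 0.011832
  operator setup error: 0.23 × 0.15 × 0.53 = 0.018285
  coolant degradation: 0.38 × 0.83 × 0.58 = 0.18293
  temperature drift: 0.15 × 0.12 × 0.82 = 0.01476
Normalizing constant Z = 0.011832 + 0.018285 + 0.18293 + 0.01476 = 0.22781.
P(operator setup error | evidence) = 0.018285 / 0.22781 ≈ 0.080.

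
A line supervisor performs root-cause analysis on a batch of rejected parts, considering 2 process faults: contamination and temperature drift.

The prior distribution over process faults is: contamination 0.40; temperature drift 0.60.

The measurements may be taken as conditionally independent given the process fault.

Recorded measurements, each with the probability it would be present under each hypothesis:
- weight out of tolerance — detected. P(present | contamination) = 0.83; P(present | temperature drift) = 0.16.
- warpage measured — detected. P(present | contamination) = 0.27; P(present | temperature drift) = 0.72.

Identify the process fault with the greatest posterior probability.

contamination

By Bayes' rule with conditional independence, the unnormalized weight for each hypothesis is prior × ∏ likelihoods:
  contamination: 0.40 × 0.83 × 0.27 = 0.08964
  temperature drift: 0.60 × 0.16 × 0.72 = 0.06912
The unnormalized weights sum to 0.15876.
P(contamination | evidence) ≈ 0.08964 / 0.15876 ≈ 0.565
P(temperature drift | evidence) ≈ 0.06912 / 0.15876 ≈ 0.435
The largest is 0.565, so contamination is most probable.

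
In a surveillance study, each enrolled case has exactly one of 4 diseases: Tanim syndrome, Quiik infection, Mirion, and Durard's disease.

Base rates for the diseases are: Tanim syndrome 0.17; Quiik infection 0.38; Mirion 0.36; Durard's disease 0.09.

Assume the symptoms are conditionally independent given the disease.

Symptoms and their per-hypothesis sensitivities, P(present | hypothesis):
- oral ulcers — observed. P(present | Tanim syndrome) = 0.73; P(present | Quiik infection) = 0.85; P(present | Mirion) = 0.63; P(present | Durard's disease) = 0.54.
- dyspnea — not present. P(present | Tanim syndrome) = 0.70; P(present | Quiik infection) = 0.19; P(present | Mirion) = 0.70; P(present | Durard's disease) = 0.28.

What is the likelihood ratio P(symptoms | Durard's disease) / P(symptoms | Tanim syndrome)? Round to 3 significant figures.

1.78

Take the product of per-symptom likelihoods under each hypothesis (using 1 − P(present | H) for each absent symptom), then divide.
  Durard's disease: 0.54 × (1 − 0.28) = 0.3888
  Tanim syndrome: 0.73 × (1 − 0.70) = 0.219
Bayes factor = 0.3888 / 0.219 ≈ 1.78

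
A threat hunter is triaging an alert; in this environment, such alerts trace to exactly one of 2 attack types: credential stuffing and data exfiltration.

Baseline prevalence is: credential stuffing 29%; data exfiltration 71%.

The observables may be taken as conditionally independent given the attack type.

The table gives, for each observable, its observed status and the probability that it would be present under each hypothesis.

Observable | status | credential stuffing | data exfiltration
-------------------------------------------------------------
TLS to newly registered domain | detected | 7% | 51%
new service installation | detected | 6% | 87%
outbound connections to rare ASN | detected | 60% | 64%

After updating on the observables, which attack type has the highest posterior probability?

Multiply each prior by the joint likelihood of the observable pattern:
  credential stuffing: 0.29 × 0.07 × 0.06 × 0.60 = 0.0007308
  data exfiltration: 0.71 × 0.51 × 0.87 × 0.64 = 0.20162
Normalizing constant Z = 0.0007308 + 0.20162 = 0.20235.
P(credential stuffing | evidence) ≈ 0.0007308 / 0.20235 ≈ 0.004
P(data exfiltration | evidence) ≈ 0.20162 / 0.20235 ≈ 0.996
The largest is 0.996, so data exfiltration is most probable.

data exfiltration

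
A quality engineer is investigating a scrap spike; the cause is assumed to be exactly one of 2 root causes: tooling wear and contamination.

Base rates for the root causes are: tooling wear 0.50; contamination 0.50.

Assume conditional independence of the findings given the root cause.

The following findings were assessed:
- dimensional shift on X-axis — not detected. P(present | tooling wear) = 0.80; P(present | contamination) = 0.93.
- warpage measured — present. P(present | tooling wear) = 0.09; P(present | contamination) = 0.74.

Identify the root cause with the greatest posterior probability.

Multiply each prior by the joint likelihood of the evidence pattern (using 1 − P(present | H) for each absent finding):
  tooling wear: 0.50 × (1 − 0.80) × 0.09 = 0.009
  contamination: 0.50 × (1 − 0.93) × 0.74 = 0.0259
The unnormalized weights sum to 0.0349.
P(tooling wear | evidence) ≈ 0.009 / 0.0349 ≈ 0.258
P(contamination | evidence) ≈ 0.0259 / 0.0349 ≈ 0.742
The largest is 0.742, so contamination is most probable.

contamination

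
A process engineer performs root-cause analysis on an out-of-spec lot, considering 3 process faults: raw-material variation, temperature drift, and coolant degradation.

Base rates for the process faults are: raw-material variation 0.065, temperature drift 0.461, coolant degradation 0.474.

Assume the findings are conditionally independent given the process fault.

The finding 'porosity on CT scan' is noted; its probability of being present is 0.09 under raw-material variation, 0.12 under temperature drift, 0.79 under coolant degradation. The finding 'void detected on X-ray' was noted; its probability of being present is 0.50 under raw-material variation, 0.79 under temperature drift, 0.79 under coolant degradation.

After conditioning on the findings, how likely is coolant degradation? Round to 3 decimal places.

By Bayes' rule with conditional independence, the unnormalized weight for each hypothesis is prior × ∏ likelihoods:
  raw-material variation: 0.065 × 0.09 × 0.50 = 0.002925
  temperature drift: 0.461 × 0.12 × 0.79 = 0.043703
  coolant degradation: 0.474 × 0.79 × 0.79 = 0.29582
The unnormalized weights sum to 0.34245.
P(coolant degradation | evidence) = 0.29582 / 0.34245 ≈ 0.864.

0.864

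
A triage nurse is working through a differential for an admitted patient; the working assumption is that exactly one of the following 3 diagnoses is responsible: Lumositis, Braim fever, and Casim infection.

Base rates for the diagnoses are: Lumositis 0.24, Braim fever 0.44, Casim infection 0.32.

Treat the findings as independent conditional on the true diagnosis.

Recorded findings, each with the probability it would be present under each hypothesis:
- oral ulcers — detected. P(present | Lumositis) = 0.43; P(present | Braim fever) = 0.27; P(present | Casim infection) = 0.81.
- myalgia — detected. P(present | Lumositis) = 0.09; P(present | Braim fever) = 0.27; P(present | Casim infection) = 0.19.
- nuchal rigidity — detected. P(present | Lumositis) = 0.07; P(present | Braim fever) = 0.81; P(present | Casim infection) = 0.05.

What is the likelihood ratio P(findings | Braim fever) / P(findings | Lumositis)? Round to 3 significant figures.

21.8

Joint likelihood of the evidence pattern under each hypothesis:
  Braim fever: 0.27 × 0.27 × 0.81 = 0.059049
  Lumositis: 0.43 × 0.09 × 0.07 = 0.002709
Bayes factor = 0.059049 / 0.002709 ≈ 21.8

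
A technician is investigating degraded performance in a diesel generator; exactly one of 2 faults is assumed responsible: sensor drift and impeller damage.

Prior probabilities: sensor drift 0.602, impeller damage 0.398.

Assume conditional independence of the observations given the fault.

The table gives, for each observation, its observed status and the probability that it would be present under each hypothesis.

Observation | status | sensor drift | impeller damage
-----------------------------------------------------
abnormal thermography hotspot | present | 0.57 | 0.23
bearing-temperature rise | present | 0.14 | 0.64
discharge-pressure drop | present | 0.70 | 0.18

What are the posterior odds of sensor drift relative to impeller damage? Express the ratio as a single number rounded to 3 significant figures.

3.19

Posterior odds equal prior odds times the likelihood ratio; only the two competing hypotheses matter.
  sensor drift: 0.602 × 0.57 × 0.14 × 0.70 = 0.033628
  impeller damage: 0.398 × 0.23 × 0.64 × 0.18 = 0.010545
Posterior odds = 0.033628 / 0.010545 ≈ 3.19.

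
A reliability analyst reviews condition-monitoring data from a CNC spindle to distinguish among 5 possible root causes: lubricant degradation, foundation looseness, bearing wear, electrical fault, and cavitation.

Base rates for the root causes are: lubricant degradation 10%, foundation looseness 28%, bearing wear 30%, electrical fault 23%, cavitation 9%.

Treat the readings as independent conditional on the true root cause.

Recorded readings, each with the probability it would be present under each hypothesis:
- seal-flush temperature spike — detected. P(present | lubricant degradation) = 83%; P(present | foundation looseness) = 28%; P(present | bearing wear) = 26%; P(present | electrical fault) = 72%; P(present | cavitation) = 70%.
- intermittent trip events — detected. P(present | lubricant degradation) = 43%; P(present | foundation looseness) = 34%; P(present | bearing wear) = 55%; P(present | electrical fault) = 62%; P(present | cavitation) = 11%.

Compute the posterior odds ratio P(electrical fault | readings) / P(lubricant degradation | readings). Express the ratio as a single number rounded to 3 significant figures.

Posterior odds equal prior odds times the likelihood ratio; only the two competing hypotheses matter.
  electrical fault: 0.23 × 0.72 × 0.62 = 0.10267
  lubricant degradation: 0.10 × 0.83 × 0.43 = 0.03569
Posterior odds = 0.10267 / 0.03569 ≈ 2.88.

2.88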